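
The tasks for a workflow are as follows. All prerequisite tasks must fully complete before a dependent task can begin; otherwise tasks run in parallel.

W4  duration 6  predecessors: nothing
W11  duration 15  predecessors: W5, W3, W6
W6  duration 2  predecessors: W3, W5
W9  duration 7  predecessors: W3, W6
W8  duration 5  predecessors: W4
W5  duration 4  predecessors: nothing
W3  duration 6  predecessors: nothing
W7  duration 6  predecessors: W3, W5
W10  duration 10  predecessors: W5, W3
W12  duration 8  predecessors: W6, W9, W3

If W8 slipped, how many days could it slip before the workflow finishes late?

12

Critical path: W3→W6→W9→W12 = 6+2+7+8 = 23, so the finish is 23 days.
The longest chain containing W8 totals 11 days.
Float = 23 − 11 = 12.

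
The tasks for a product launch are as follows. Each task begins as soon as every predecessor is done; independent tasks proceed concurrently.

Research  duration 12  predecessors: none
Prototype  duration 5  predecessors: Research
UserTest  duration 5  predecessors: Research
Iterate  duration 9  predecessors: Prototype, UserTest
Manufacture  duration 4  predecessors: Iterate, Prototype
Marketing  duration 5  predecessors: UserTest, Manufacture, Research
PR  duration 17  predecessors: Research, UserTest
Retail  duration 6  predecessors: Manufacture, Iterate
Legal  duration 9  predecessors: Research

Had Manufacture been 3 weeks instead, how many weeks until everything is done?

35

Critical path before the change: Research→Prototype→Iterate→Manufacture→Retail = 12+5+9+4+6 = 36 giving 36 weeks.
Since Manufacture is critical, the -1 change carries straight to that chain (now 35 weeks).
The critical path is still Research→Prototype→Iterate→Manufacture→Retail; finish is now 35 weeks.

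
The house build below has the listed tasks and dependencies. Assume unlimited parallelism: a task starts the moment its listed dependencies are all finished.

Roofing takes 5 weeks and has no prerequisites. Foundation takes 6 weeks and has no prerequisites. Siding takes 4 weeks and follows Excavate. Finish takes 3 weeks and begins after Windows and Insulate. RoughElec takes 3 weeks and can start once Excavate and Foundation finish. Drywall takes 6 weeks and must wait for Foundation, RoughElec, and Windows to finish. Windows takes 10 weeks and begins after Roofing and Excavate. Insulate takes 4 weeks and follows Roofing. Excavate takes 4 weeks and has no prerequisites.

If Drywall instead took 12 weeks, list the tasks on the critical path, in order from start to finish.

Roofing, Windows, Drywall

Critical path before the change: Roofing→Windows→Drywall = 5+10+6 = 21 giving 21 weeks.
Since Drywall is critical, the +6 change carries straight to that chain (now 27 weeks).
That remains the longest chain; total 27 weeks.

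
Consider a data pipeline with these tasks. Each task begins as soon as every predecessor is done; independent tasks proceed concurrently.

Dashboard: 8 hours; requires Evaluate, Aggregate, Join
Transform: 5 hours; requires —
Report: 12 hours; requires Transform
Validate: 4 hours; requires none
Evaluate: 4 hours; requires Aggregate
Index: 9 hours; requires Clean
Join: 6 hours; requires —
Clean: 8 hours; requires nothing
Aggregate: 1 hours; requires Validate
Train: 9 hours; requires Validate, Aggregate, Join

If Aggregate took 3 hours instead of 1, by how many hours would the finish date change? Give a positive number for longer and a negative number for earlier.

As given, the longest chain is Validate→Aggregate→Evaluate→Dashboard = 4+1+4+8 = 17, so the finish is 17 hours.
Aggregate is on the critical path; changing it to 3 makes that path 19 hours.
The critical path is still Validate→Aggregate→Evaluate→Dashboard; finish is now 19 hours.
Change in finish: 19 − 17 = +2 hours.

2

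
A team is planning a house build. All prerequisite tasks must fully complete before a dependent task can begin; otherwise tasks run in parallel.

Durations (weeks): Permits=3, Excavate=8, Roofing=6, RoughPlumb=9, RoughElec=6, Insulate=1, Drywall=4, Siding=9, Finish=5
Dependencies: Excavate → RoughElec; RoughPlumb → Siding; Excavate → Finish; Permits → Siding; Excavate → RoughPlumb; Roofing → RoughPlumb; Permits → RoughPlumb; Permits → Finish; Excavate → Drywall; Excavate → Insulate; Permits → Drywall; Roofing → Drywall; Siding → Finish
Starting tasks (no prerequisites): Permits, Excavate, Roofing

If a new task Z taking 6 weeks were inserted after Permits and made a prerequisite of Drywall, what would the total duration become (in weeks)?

31

Originally the schedule takes 31 weeks.
With Z inserted, Drywall now waits for max(Excavate, Roofing, Permits, Z).
New critical path: Excavate→RoughPlumb→Siding→Finish = 8+9+9+5 = 31 ⇒ 31 weeks.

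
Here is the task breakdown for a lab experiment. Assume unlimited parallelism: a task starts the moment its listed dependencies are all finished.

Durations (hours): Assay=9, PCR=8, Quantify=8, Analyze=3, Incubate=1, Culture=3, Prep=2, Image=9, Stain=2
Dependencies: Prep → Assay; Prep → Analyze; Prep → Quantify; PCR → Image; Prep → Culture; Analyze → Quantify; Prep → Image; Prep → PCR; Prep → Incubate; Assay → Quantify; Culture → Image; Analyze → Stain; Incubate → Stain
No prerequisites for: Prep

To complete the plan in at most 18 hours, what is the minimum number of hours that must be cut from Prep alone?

1

Current finish: 19 hours; target: 18.
Prep is on every critical path, so each hour cut from Prep cuts the finish by one (this holds down to a finish of 18).
Need 19 − 18 = 1 hour off Prep → Prep becomes 1 hour, finish becomes 18.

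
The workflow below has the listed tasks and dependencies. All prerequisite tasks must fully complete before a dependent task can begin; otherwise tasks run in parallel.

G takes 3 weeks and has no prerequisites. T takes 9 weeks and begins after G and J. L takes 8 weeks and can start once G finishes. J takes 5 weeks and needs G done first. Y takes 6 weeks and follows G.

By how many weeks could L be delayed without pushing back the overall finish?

6

Critical path: G→J→T = 3+5+9 = 17, so the finish is 17 weeks.
The longest chain containing L totals 11 weeks.
So L can slip 17 − 11 = 6 weeks.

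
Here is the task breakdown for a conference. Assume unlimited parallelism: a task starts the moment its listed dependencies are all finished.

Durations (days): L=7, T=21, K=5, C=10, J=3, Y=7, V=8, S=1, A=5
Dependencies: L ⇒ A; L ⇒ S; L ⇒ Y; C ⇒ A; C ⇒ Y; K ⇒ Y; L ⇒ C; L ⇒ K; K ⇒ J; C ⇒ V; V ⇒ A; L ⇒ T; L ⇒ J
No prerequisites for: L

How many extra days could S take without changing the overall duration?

Critical path: L→C→V→A = 7+10+8+5 = 30, so the finish is 30 days.
S finishes as early as 8 and must finish by 30.
Slack of S = 29 − 7 = 22 days.

22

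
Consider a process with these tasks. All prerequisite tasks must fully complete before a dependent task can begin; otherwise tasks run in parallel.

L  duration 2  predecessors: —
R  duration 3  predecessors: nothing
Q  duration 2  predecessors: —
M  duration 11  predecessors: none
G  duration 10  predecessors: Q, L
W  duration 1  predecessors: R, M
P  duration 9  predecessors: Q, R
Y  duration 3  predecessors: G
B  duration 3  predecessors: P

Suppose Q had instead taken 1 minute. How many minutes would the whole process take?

15

Baseline: Q→G→Y = 2+10+3 = 15 → 15 minutes.
Since Q is critical, the -1 change carries straight to that chain (now 14 minutes).
New critical path: L→G→Y = 2+10+3 = 15 ⇒ 15 minutes.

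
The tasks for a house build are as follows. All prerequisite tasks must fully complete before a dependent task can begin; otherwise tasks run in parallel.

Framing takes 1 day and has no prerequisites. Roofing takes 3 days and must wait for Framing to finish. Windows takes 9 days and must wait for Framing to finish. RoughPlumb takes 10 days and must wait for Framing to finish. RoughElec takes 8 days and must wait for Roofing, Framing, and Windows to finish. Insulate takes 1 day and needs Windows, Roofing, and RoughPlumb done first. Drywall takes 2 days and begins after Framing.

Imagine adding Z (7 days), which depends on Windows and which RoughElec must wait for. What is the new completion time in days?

25

Originally the plan takes 18 days.
With Z inserted, RoughElec now waits for max(Roofing, Framing, Windows, Z).
New critical path: Framing→Windows→Z→RoughElec = 1+9+7+8 = 25 ⇒ 25 days.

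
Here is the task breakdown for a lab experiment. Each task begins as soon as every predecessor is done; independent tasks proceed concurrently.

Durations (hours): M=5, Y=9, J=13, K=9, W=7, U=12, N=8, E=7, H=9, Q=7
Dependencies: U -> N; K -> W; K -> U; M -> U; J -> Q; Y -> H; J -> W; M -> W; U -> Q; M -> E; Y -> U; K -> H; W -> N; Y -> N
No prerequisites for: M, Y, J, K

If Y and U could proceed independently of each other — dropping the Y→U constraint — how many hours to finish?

29

Before: longest chain Y→U→N = 9+12+8 = 29, finish 29.
Dropping Y→U doesn't change U's earliest start (9); another predecessor still binds.
New critical path: K→U→N = 9+12+8 = 29 ⇒ 29 hours.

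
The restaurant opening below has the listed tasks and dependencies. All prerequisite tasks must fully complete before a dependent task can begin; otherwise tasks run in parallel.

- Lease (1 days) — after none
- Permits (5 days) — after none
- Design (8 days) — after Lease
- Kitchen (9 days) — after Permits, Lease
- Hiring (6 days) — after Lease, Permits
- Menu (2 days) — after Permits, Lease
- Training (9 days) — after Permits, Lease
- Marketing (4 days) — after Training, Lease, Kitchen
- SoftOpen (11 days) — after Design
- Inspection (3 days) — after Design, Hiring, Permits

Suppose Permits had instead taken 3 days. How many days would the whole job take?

Actual critical path: Lease→Design→SoftOpen = 1+8+11 = 20 ⇒ 20 days.
The longest path through Permits is only 18 days, so Permits has float 2.
The critical path is still Lease→Design→SoftOpen; finish is now 20 days.

20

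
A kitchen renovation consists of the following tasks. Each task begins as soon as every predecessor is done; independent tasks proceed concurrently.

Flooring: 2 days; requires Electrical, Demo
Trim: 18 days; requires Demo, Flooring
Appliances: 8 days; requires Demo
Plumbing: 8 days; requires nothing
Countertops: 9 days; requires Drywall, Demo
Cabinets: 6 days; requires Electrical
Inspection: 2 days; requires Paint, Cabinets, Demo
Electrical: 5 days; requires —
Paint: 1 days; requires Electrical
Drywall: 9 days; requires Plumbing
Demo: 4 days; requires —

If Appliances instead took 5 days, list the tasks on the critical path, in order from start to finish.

Plumbing, Drywall, Countertops

As given, the longest chain is Plumbing→Drywall→Countertops = 8+9+9 = 26, so the finish is 26 days.
The longest path through Appliances is only 12 days, so Appliances has float 14.
The critical path is still Plumbing→Drywall→Countertops; finish is now 26 days.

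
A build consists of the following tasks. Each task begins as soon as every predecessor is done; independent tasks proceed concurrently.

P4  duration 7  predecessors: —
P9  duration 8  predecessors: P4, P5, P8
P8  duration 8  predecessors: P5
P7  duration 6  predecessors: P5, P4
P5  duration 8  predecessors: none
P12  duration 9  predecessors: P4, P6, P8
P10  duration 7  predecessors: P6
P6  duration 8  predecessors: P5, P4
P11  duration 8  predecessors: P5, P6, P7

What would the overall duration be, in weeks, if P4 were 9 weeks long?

26

As given, the longest chain is P5→P6→P12 = 8+8+9 = 25, so the finish is 25 weeks.
The longest path through P4 is only 24 weeks, so P4 has float 1.
New critical path: P4→P6→P12 = 9+8+9 = 26 ⇒ 26 weeks.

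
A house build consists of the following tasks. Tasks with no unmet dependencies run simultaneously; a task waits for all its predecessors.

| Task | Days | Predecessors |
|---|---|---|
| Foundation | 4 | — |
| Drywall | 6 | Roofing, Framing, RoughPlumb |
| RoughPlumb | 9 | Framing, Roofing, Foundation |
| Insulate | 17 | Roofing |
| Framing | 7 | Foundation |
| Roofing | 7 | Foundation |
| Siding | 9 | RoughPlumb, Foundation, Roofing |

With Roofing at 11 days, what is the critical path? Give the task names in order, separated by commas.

Foundation, Roofing, RoughPlumb, Siding

Critical path before the change: Foundation→Roofing→RoughPlumb→Siding = 4+7+9+9 = 29 giving 29 days.
Roofing lies on that path, so at 11 days the path becomes 33 days.
That remains the longest chain; total 33 days.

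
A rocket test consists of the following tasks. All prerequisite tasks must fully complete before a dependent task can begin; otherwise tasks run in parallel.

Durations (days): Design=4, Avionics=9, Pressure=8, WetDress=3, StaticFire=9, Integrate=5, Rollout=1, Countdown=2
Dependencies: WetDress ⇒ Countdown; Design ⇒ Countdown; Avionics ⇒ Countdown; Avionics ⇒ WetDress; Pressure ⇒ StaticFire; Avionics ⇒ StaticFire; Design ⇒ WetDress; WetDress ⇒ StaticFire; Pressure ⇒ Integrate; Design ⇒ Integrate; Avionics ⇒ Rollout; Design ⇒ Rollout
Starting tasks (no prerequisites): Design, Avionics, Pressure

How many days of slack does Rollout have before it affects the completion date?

The longest chain is Avionics→WetDress→StaticFire = 9+3+9 = 21; overall finish 21 days.
Longest path through Rollout: 10 days (earliest finish 10, latest finish 21).
Slack of Rollout = 20 − 9 = 11 days.

11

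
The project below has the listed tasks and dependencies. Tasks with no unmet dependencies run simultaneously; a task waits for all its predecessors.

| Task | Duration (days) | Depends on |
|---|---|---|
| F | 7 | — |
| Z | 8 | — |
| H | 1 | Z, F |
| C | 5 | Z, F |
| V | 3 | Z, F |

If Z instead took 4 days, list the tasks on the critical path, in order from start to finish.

The binding path is Z→C = 8+5 = 13; finish at 13 days.
Z is on the critical path; changing it to 4 makes that path 9 days.
The binding chain switches to F→C = 7+5 = 12; finish 12 days.

F, C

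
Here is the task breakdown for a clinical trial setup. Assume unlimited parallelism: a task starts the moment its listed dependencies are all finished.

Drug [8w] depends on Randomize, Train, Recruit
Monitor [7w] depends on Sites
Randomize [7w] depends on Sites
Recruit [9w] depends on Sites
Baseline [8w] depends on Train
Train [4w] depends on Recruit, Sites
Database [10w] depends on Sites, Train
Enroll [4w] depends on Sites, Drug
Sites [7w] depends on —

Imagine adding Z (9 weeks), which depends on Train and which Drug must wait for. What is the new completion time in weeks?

41

Originally the job takes 32 weeks.
With Z inserted, Drug now waits for max(Randomize, Train, Recruit, Z).
New critical path: Sites→Recruit→Train→Z→Drug→Enroll = 7+9+4+9+8+4 = 41 ⇒ 41 weeks.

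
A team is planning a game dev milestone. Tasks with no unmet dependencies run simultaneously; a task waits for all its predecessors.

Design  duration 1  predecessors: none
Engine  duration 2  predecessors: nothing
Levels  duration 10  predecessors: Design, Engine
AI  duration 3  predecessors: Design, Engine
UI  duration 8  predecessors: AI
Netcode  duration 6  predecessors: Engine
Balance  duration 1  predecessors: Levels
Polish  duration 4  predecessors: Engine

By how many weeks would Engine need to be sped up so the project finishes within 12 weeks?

1

Current finish: 13 weeks; target: 12.
Engine is on every critical path, so each week cut from Engine cuts the finish by one (this holds down to a finish of 12).
Need 13 − 12 = 1 week off Engine → Engine becomes 1 week, finish becomes 12.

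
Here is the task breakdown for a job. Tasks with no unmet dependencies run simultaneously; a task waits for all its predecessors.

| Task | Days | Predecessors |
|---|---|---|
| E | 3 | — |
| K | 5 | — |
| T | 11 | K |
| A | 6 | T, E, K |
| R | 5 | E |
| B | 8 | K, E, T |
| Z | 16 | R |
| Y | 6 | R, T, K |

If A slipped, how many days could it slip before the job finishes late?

Critical path: E→R→Z = 3+5+16 = 24, so the finish is 24 days.
Longest path through A: 22 days (earliest finish 22, latest finish 24).
Float = 24 − 22 = 2.

2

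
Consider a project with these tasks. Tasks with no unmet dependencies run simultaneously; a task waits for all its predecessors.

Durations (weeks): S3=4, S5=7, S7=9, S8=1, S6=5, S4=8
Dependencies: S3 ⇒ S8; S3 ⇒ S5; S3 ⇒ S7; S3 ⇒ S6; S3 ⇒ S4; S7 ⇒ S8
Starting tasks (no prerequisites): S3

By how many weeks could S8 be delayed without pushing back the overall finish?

0

S3→S7→S8 = 4+9+1 = 14 sets the makespan at 14 weeks.
The longest chain containing S8 totals 14 weeks.
Float = 14 − 14 = 0.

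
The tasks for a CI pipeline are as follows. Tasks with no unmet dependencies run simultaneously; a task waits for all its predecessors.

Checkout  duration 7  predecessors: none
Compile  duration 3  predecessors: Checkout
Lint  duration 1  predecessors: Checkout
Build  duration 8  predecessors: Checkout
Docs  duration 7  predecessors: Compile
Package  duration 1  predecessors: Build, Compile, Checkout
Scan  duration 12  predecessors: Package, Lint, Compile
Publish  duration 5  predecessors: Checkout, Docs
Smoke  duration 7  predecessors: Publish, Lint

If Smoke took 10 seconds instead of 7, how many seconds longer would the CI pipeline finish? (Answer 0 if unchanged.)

3

The binding path is Checkout→Compile→Docs→Publish→Smoke = 7+3+7+5+7 = 29; finish at 29 seconds.
Since Smoke is critical, the +3 change carries straight to that chain (now 32 seconds).
No other chain overtakes it, so the finish is 32 seconds.
Change in finish: 32 − 29 = +3 seconds.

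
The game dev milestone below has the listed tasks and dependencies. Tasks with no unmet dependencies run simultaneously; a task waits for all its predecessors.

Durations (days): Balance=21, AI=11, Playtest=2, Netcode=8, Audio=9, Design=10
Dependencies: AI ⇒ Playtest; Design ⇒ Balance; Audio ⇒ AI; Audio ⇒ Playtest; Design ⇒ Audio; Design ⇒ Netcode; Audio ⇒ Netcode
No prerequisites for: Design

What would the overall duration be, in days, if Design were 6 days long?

28

Actual critical path: Design→Audio→AI→Playtest = 10+9+11+2 = 32 ⇒ 32 days.
Design is on the critical path; changing it to 6 makes that path 28 days.
No other chain overtakes it, so the finish is 28 days.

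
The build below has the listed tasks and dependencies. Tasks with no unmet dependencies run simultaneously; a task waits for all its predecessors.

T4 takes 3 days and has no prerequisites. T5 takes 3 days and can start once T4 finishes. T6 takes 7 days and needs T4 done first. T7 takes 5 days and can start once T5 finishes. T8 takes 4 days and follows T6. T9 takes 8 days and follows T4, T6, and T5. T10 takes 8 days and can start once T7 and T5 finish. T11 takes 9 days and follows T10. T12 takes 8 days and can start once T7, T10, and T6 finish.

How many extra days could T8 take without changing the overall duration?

T4→T5→T7→T10→T11 = 3+3+5+8+9 = 28 sets the makespan at 28 days.
The longest chain containing T8 totals 14 days.
Slack of T8 = 24 − 10 = 14 days.

14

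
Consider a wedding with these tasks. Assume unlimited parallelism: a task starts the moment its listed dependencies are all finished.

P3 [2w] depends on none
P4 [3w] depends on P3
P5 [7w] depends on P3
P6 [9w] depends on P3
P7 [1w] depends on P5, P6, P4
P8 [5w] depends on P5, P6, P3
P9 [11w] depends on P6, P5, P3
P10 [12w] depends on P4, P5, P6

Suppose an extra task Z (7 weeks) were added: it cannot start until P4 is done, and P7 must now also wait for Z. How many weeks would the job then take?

Originally the job takes 23 weeks.
With Z inserted, P7 now waits for max(P5, P6, P4, Z).
New critical path: P3→P6→P10 = 2+9+12 = 23 ⇒ 23 weeks.

23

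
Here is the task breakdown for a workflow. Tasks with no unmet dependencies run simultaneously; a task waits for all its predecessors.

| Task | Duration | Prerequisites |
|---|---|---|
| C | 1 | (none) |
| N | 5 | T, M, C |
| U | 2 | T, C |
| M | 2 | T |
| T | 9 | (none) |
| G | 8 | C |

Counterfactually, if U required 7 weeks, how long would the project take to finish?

Baseline: T→M→N = 9+2+5 = 16 → 16 weeks.
The longest path through U is only 11 weeks, so U has float 5.
That remains the longest chain; total 16 weeks.

16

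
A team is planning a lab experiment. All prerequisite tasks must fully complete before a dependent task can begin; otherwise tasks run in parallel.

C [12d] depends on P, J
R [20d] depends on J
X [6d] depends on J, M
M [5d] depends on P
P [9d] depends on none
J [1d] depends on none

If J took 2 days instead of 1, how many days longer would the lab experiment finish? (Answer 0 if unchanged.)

1

As given, the longest chain is J→R = 1+20 = 21, so the finish is 21 days.
J is on the critical path; changing it to 2 makes that path 22 days.
No other chain overtakes it, so the finish is 22 days.
Change in finish: 22 − 21 = +1 days.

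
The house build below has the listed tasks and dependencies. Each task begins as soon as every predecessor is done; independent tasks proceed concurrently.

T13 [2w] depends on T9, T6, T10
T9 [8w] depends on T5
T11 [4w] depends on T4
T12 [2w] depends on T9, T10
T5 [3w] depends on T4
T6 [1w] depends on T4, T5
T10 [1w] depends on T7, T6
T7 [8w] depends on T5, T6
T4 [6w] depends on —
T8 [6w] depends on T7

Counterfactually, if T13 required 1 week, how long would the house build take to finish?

The binding path is T4→T5→T6→T7→T8 = 6+3+1+8+6 = 24; finish at 24 weeks.
T13 is off the critical path — its longest chain is 21 weeks, giving 3 of slack.
No other chain overtakes it, so the finish is 24 weeks.

24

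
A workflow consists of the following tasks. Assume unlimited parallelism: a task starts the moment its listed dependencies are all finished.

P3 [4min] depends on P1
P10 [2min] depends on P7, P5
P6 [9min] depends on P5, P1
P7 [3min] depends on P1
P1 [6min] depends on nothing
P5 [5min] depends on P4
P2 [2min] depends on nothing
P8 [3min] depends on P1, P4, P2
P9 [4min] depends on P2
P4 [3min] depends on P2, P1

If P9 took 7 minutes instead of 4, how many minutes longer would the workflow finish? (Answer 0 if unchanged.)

Baseline: P1→P4→P5→P6 = 6+3+5+9 = 23 → 23 minutes.
P9 has 17 minutes of float (longest path through it is 6).
The critical path is still P1→P4→P5→P6; finish is now 23 minutes.
Change in finish: 23 − 23 = +0 minutes.

0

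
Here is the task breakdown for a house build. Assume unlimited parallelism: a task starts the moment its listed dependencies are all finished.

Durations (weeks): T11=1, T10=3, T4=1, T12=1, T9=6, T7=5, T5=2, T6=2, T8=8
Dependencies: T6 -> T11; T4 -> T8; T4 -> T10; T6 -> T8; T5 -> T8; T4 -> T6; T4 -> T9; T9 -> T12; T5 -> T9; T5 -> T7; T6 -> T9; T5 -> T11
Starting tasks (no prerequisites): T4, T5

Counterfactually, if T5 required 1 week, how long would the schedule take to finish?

Baseline: T4→T6→T8 = 1+2+8 = 11 → 11 weeks.
T5 has 1 week of float (longest path through it is 10).
That remains the longest chain; total 11 weeks.

11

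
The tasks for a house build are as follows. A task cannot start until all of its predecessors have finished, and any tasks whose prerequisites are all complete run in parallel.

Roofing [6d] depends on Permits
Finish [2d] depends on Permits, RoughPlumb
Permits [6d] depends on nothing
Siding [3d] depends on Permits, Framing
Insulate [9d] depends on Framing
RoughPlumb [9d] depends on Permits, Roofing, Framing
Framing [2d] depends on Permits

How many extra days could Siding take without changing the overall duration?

12

Permits→Roofing→RoughPlumb→Finish = 6+6+9+2 = 23 sets the makespan at 23 days.
Siding finishes as early as 11 and must finish by 23.
Slack of Siding = 20 − 8 = 12 days.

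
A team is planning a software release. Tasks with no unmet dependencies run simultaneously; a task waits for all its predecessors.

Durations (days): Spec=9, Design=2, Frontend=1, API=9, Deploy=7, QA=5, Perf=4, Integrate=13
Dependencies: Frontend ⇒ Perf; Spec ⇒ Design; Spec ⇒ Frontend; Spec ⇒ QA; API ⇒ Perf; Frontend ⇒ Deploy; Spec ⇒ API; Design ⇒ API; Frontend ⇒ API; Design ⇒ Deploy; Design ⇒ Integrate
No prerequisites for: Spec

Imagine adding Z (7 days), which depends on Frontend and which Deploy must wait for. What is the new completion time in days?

Originally the schedule takes 24 days.
With Z inserted, Deploy now waits for max(Frontend, Design, Z).
New critical path: Spec→Design→API→Perf = 9+2+9+4 = 24 ⇒ 24 days.

24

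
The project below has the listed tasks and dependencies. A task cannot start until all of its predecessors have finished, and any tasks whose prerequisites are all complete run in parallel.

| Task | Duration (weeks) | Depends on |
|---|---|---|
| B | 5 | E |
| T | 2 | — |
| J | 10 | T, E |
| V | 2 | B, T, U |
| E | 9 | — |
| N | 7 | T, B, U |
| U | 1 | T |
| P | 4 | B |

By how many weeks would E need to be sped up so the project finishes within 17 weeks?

4

Current finish: 21 weeks; target: 17.
E is on every critical path, so each week cut from E cuts the finish by one (this holds down to a finish of 13).
Need 21 − 17 = 4 weeks off E → E becomes 5 weeks, finish becomes 17.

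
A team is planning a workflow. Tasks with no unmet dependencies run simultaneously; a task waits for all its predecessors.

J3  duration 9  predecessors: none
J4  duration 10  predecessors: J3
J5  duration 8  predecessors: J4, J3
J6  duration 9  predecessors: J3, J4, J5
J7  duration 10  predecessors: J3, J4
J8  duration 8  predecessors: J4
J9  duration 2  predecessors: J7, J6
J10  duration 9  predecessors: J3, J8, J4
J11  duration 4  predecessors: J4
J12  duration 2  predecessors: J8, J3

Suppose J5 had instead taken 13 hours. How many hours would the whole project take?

43

The binding path is J3→J4→J5→J6→J9 = 9+10+8+9+2 = 38; finish at 38 hours.
J5 is on the critical path; changing it to 13 makes that path 43 hours.
The critical path is still J3→J4→J5→J6→J9; finish is now 43 hours.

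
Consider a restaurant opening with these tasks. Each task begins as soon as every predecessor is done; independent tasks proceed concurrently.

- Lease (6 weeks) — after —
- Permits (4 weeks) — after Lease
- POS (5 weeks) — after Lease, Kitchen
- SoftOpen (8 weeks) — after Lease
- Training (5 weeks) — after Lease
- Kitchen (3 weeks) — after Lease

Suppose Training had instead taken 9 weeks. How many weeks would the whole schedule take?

As given, the longest chain is Lease→Kitchen→POS = 6+3+5 = 14, so the finish is 14 weeks.
The longest path through Training is only 11 weeks, so Training has float 3.
Now Lease→Training = 6+9 = 15 is longest, so the finish becomes 15 weeks.

15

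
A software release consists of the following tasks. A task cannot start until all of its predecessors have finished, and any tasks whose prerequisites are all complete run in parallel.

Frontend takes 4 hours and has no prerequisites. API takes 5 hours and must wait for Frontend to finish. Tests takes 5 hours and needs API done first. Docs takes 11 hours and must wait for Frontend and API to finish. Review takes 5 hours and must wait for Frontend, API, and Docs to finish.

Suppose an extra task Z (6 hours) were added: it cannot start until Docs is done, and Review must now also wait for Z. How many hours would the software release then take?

Originally the software release takes 25 hours.
With Z inserted, Review now waits for max(Frontend, API, Docs, Z).
New critical path: Frontend→API→Docs→Z→Review = 4+5+11+6+5 = 31 ⇒ 31 hours.

31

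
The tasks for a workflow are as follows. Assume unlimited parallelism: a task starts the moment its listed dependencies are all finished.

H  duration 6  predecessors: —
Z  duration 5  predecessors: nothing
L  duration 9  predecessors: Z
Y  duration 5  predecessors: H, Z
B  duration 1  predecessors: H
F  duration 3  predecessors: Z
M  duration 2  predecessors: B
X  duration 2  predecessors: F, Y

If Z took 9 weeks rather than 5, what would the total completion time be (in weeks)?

18

Actual critical path: Z→L = 5+9 = 14 ⇒ 14 weeks.
Since Z is critical, the +4 change carries straight to that chain (now 18 weeks).
No other chain overtakes it, so the finish is 18 weeks.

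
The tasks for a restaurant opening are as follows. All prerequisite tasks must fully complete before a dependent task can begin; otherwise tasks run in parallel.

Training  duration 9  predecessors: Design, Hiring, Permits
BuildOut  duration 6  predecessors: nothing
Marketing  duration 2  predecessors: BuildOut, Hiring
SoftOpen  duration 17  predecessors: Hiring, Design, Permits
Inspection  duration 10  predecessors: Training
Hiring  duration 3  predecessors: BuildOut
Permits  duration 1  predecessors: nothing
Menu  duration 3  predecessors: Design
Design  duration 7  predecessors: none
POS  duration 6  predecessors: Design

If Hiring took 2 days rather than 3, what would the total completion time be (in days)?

27

Actual critical path: BuildOut→Hiring→Training→Inspection = 6+3+9+10 = 28 ⇒ 28 days.
Hiring lies on that path, so at 2 days the path becomes 27 days.
The critical path is still BuildOut→Hiring→Training→Inspection; finish is now 27 days.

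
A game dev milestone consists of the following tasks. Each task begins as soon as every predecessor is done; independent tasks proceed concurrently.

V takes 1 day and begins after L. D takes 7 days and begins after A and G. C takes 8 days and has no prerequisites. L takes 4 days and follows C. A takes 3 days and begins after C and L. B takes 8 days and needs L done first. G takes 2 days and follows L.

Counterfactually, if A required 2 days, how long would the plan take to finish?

21

Critical path before the change: C→L→A→D = 8+4+3+7 = 22 giving 22 days.
A lies on that path, so at 2 days the path becomes 21 days.
The critical path is still C→L→A→D; finish is now 21 days.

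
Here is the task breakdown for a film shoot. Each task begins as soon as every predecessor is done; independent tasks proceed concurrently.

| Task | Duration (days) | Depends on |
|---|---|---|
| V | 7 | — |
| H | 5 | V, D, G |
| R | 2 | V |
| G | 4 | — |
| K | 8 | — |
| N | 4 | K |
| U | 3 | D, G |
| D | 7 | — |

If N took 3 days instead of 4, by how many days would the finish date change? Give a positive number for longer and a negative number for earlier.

Critical path before the change: K→N = 8+4 = 12 giving 12 days.
N is on the critical path; changing it to 3 makes that path 11 days.
Now D→H = 7+5 = 12 is longest, so the finish becomes 12 days.
Change in finish: 12 − 12 = +0 days.

0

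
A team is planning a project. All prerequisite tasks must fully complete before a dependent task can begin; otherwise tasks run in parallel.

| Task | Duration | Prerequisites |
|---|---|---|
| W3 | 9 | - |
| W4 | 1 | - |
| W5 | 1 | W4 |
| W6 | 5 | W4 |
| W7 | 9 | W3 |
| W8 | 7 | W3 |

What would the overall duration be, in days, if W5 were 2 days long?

18

Actual critical path: W3→W7 = 9+9 = 18 ⇒ 18 days.
W5 has 16 days of float (longest path through it is 2).
That remains the longest chain; total 18 days.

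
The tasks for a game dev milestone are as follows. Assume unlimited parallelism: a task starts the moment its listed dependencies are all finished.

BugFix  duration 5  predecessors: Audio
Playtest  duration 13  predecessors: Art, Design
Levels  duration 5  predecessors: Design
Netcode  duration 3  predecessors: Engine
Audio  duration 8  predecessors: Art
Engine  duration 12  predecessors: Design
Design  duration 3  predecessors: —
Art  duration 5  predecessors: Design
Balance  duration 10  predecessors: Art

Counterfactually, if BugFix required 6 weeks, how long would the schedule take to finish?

Critical path before the change: Design→Art→Audio→BugFix = 3+5+8+5 = 21 giving 21 weeks.
Since BugFix is critical, the +1 change carries straight to that chain (now 22 weeks).
No other chain overtakes it, so the finish is 22 weeks.

22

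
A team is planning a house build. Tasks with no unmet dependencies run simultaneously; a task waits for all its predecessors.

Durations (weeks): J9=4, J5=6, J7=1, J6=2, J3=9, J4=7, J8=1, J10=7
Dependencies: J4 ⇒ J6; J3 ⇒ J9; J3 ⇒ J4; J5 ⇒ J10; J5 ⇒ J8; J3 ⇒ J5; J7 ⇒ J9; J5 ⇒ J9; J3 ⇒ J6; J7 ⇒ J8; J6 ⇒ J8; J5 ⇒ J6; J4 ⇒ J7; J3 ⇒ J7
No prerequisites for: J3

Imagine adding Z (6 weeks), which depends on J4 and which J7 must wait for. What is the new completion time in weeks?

Originally the schedule takes 22 weeks.
With Z inserted, J7 now waits for max(J3, J4, Z).
New critical path: J3→J4→Z→J7→J9 = 9+7+6+1+4 = 27 ⇒ 27 weeks.

27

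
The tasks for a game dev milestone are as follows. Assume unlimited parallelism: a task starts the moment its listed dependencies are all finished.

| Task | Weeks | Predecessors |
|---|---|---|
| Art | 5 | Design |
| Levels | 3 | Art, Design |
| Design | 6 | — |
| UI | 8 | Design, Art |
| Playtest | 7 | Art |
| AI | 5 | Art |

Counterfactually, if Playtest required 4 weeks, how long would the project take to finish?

19

Baseline: Design→Art→UI = 6+5+8 = 19 → 19 weeks.
Playtest is off the critical path — its longest chain is 18 weeks, giving 1 of slack.
That remains the longest chain; total 19 weeks.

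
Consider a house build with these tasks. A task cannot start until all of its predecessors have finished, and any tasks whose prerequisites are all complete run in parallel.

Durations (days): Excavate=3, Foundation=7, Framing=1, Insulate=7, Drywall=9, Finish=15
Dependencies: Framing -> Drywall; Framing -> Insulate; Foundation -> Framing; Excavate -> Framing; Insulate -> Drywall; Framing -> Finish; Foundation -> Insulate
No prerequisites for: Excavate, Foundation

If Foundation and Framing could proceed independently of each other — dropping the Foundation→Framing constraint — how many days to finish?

Before: longest chain Foundation→Framing→Insulate→Drywall = 7+1+7+9 = 24, finish 24.
Without Foundation→Framing, Framing's earliest start moves from 7 to 3.
The longest chain is now Foundation→Insulate→Drywall = 7+7+9 = 23, so the job takes 23 days.

23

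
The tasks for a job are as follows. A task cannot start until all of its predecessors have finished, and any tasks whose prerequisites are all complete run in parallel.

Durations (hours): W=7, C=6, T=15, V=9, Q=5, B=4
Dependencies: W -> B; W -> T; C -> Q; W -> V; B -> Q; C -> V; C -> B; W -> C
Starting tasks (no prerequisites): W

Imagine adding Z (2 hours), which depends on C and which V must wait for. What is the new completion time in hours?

Originally the project takes 22 hours.
With Z inserted, V now waits for max(W, C, Z).
New critical path: W→C→Z→V = 7+6+2+9 = 24 ⇒ 24 hours.

24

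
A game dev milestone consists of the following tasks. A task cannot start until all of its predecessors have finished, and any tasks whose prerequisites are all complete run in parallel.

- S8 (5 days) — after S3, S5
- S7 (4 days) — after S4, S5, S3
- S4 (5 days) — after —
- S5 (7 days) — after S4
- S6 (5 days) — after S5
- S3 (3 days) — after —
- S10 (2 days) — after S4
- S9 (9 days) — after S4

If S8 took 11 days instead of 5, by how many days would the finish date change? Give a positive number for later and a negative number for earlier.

As given, the longest chain is S4→S5→S8 = 5+7+5 = 17, so the finish is 17 days.
S8 is on the critical path; changing it to 11 makes that path 23 days.
That remains the longest chain; total 23 days.
Change in finish: 23 − 17 = +6 days.

6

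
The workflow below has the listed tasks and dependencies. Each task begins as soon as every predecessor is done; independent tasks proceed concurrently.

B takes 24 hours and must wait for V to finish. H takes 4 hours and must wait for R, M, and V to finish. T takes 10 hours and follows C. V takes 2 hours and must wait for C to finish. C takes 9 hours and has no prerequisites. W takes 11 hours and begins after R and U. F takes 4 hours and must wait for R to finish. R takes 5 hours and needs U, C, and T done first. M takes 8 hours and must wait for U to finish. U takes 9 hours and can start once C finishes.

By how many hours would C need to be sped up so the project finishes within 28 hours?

7

Current finish: 35 hours; target: 28.
C is on every critical path, so each hour cut from C cuts the finish by one (this holds down to a finish of 27).
Need 35 − 28 = 7 hours off C → C becomes 2 hours, finish becomes 28.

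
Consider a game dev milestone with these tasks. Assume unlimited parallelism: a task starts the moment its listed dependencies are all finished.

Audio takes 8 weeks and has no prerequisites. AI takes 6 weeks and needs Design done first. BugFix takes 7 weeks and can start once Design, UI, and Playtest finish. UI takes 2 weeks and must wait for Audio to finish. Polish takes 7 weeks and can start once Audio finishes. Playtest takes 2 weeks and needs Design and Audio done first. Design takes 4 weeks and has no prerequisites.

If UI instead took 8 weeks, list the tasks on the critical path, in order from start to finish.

Audio, UI, BugFix

The binding path is Audio→UI→BugFix = 8+2+7 = 17; finish at 17 weeks.
Since UI is critical, the +6 change carries straight to that chain (now 23 weeks).
That remains the longest chain; total 23 weeks.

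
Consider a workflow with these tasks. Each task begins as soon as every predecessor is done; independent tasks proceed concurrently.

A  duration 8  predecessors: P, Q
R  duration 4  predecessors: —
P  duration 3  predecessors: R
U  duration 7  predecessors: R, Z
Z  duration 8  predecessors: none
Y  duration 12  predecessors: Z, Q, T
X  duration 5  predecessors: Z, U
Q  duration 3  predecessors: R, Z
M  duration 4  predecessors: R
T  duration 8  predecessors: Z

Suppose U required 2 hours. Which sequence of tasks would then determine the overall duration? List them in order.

Z, T, Y

As given, the longest chain is Z→T→Y = 8+8+12 = 28, so the finish is 28 hours.
U has 8 hours of float (longest path through it is 20).
That remains the longest chain; total 28 hours.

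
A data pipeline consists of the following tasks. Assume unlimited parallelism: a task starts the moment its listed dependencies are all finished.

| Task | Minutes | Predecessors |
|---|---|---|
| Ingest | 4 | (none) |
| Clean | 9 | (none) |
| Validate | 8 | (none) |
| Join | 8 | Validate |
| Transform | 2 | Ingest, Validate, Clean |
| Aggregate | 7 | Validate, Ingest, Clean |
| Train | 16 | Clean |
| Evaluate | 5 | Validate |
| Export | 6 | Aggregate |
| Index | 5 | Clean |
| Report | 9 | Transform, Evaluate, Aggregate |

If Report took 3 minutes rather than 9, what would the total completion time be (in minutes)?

The binding path is Clean→Aggregate→Report = 9+7+9 = 25; finish at 25 minutes.
Report is on the critical path; changing it to 3 makes that path 19 minutes.
New critical path: Clean→Train = 9+16 = 25 ⇒ 25 minutes.

25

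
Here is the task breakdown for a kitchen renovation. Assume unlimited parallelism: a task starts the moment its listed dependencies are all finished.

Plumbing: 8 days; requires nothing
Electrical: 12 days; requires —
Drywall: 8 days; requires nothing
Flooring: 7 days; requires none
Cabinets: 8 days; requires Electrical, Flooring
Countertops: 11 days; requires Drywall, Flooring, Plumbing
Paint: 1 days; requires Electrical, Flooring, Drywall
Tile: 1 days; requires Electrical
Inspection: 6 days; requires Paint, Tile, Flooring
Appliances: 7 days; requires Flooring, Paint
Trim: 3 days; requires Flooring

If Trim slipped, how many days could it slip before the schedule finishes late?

Critical path: Electrical→Cabinets = 12+8 = 20, so the finish is 20 days.
Longest path through Trim: 10 days (earliest finish 10, latest finish 20).
Float = 20 − 10 = 10.

10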